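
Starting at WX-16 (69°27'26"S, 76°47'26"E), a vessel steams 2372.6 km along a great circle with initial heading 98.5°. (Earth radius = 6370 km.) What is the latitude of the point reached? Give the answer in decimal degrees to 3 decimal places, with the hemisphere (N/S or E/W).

WX-16: φ = -69.45722°, λ = +76.79056°
δ = d/R = 2372.6/6370 = 0.372465 rad
φ₂ = arcsin(sin φ₁ cos δ + cos φ₁ sin δ cos θ)
   = arcsin(-0.93641·0.93143 + 0.35091·0.36391·-0.14781) = -63.00915°
λ₂ = λ₁ + atan2(sin θ sin δ cos φ₁, cos δ − sin φ₁ sin φ₂) = 129.26006°

63.009°S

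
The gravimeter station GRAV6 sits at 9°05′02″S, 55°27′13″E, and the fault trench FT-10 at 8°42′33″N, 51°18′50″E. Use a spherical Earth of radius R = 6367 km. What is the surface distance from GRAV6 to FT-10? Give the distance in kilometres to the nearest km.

GRAV6: φ = -9.08389°, λ = +55.45361°
FT-10: φ = +8.70917°, λ = +51.31389°
Δφ = 17.7931°,  Δλ = -4.1397°
a = sin²(Δφ/2) + cos φ₁ cos φ₂ sin²(Δλ/2) = 0.025190
c = 2·arcsin(√a) = 0.318776 rad = 18.2645°
d = R·c = 6367 × 0.318776 = 2029.6 km

2030 km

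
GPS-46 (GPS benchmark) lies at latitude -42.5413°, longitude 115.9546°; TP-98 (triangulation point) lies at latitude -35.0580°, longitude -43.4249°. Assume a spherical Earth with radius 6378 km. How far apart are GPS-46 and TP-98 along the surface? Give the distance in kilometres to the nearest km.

11148 km

Δφ = 7.4833°,  Δλ = -159.3795°
a = sin²(Δφ/2) + cos φ₁ cos φ₂ sin²(Δλ/2) = 0.588054
c = 2·arcsin(√a) = 1.747827 rad = 100.1431°
d = R·c = 6378 × 1.747827 = 11147.6 km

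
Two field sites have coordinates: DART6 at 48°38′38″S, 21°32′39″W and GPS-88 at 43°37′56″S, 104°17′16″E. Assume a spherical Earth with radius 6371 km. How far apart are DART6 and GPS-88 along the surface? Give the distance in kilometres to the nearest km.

8477 km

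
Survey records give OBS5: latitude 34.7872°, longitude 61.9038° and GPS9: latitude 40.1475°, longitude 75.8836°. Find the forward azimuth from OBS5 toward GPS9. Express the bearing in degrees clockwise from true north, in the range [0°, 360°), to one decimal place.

60.1°

Δλ = 13.9798°
y = sin Δλ · cos φ₂ = 0.184660
x = cos φ₁ sin φ₂ − sin φ₁ cos φ₂ cos Δλ = 0.106336
θ = atan2(y, x) = 60.0648° → 60.0648° (mod 360°)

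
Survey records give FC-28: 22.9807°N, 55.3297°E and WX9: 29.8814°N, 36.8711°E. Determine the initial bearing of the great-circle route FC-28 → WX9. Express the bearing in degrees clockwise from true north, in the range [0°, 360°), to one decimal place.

296.6°

Δλ = -18.4586°
y = sin Δλ · cos φ₂ = -0.274528
x = cos φ₁ sin φ₂ − sin φ₁ cos φ₂ cos Δλ = 0.137565
θ = atan2(y, x) = -63.3847° → 296.6153° (mod 360°)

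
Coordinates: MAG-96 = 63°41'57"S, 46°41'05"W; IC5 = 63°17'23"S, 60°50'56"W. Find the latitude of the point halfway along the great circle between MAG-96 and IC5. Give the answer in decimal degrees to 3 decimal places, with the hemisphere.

MAG-96: φ = -63.69917°, λ = -46.68472°
IC5: φ = -63.28972°, λ = -60.84889°
Bx = cos φ₂ cos Δλ = 0.435814,  By = cos φ₂ sin Δλ = -0.109988
φₘ = atan2(sin φ₁ + sin φ₂, √((cos φ₁ + Bx)² + By²)) = -63.66928°
λₘ = λ₁ + atan2(By, cos φ₁ + Bx) = -53.81781°

63.669°S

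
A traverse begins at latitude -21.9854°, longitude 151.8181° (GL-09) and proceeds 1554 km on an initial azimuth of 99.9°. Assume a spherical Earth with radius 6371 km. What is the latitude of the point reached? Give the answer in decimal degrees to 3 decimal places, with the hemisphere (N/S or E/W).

δ = d/R = 1554/6371 = 0.243918 rad
φ₂ = arcsin(sin φ₁ cos δ + cos φ₁ sin δ cos θ)
   = arcsin(-0.37437·0.97040 + 0.92728·0.24151·-0.17193) = -23.69020°
λ₂ = λ₁ + atan2(sin θ sin δ cos φ₁, cos δ − sin φ₁ sin φ₂) = 166.87649°

23.690°S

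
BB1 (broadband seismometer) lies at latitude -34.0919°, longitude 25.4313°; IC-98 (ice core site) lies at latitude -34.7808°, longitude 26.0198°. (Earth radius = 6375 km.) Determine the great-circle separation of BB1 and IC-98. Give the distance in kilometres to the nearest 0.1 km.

Δφ = -0.6889°,  Δλ = 0.5885°
a = sin²(Δφ/2) + cos φ₁ cos φ₂ sin²(Δλ/2) = 0.000054
c = 2·arcsin(√a) = 0.014708 rad = 0.8427°
d = R·c = 6375 × 0.014708 = 93.8 km

93.8 km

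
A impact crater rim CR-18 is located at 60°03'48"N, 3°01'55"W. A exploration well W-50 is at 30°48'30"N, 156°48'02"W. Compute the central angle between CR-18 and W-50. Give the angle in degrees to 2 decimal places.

86.60°

CR-18: φ = +60.06333°, λ = -3.03194°
W-50: φ = +30.80833°, λ = -156.80056°
Δφ = -29.2550°,  Δλ = -153.7686°
a = sin²(Δφ/2) + cos φ₁ cos φ₂ sin²(Δλ/2) = 0.470323
c = 2·arcsin(√a) = 1.511408 rad = 86.5973°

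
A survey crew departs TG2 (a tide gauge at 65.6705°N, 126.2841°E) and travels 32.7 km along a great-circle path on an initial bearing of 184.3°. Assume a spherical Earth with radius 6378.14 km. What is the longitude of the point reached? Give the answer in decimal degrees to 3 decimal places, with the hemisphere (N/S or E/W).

126.231°E

δ = d/R = 32.7/6378.14 = 0.005127 rad
φ₂ = arcsin(sin φ₁ cos δ + cos φ₁ sin δ cos θ)
   = arcsin(0.91119·0.99999 + 0.41198·0.00513·-0.99719) = 65.37757°
λ₂ = λ₁ + atan2(sin θ sin δ cos φ₁, cos δ − sin φ₁ sin φ₂) = 126.23124°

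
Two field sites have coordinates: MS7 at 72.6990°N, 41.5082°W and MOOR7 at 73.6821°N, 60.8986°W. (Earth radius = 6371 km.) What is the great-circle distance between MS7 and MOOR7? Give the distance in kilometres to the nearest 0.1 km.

Δφ = 0.9831°,  Δλ = -19.3904°
a = sin²(Δφ/2) + cos φ₁ cos φ₂ sin²(Δλ/2) = 0.002443
c = 2·arcsin(√a) = 0.098901 rad = 5.6666°
d = R·c = 6371 × 0.098901 = 630.1 km

630.1 km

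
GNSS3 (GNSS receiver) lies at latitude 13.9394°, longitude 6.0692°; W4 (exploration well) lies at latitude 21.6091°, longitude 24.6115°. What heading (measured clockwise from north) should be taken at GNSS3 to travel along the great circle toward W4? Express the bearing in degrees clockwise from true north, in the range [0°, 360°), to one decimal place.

Δλ = 18.5423°
y = sin Δλ · cos φ₂ = 0.295655
x = cos φ₁ sin φ₂ − sin φ₁ cos φ₂ cos Δλ = 0.145088
θ = atan2(y, x) = 63.8612° → 63.8612° (mod 360°)

63.9°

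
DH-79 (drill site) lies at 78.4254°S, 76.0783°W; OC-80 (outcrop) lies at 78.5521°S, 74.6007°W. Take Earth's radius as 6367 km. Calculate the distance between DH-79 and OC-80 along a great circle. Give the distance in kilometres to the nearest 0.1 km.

Δφ = -0.1267°,  Δλ = 1.4776°
a = sin²(Δφ/2) + cos φ₁ cos φ₂ sin²(Δλ/2) = 0.000008
c = 2·arcsin(√a) = 0.005601 rad = 0.3209°
d = R·c = 6367 × 0.005601 = 35.7 km

35.7 km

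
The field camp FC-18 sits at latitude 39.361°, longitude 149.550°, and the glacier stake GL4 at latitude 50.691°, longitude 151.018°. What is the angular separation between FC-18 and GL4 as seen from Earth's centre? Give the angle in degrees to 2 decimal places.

11.38°

Δφ = 11.3300°,  Δλ = 1.4680°
a = sin²(Δφ/2) + cos φ₁ cos φ₂ sin²(Δλ/2) = 0.009824
c = 2·arcsin(√a) = 0.198562 rad = 11.3768°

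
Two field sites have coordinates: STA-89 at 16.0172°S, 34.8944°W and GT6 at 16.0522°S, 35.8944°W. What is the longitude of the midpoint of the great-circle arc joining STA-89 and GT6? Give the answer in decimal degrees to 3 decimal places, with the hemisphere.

Bx = cos φ₂ cos Δλ = 0.960864,  By = cos φ₂ sin Δλ = -0.016772
φₘ = atan2(sin φ₁ + sin φ₂, √((cos φ₁ + Bx)² + By²)) = -16.03528°
λₘ = λ₁ + atan2(By, cos φ₁ + Bx) = -35.39436°

35.394°W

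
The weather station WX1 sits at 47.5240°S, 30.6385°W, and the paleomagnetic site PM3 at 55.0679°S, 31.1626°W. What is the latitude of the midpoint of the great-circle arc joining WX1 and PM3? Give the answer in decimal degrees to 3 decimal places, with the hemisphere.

Bx = cos φ₂ cos Δλ = 0.572581,  By = cos φ₂ sin Δλ = -0.005238
φₘ = atan2(sin φ₁ + sin φ₂, √((cos φ₁ + Bx)² + By²)) = -51.29624°
λₘ = λ₁ + atan2(By, cos φ₁ + Bx) = -30.87899°

51.296°S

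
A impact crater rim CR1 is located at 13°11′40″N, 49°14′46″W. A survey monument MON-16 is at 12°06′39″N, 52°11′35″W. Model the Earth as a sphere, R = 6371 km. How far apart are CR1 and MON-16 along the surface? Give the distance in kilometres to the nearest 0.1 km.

CR1: φ = +13.19444°, λ = -49.24611°
MON-16: φ = +12.11083°, λ = -52.19306°
Δφ = -1.0836°,  Δλ = -2.9469°
a = sin²(Δφ/2) + cos φ₁ cos φ₂ sin²(Δλ/2) = 0.000719
c = 2·arcsin(√a) = 0.053629 rad = 3.0727°
d = R·c = 6371 × 0.053629 = 341.7 km

341.7 km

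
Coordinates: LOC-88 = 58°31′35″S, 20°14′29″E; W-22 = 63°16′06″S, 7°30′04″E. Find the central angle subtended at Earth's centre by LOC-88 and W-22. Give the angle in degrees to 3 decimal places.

LOC-88: φ = -58.52639°, λ = +20.24139°
W-22: φ = -63.26833°, λ = +7.50111°
Δφ = -4.7419°,  Δλ = -12.7403°
a = sin²(Δφ/2) + cos φ₁ cos φ₂ sin²(Δλ/2) = 0.004602
c = 2·arcsin(√a) = 0.135787 rad = 7.7800°

7.780°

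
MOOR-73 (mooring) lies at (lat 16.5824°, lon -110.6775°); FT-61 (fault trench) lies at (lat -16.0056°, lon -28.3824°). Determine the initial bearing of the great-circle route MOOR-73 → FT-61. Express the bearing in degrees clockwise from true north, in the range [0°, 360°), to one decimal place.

Δλ = 82.2951°
y = sin Δλ · cos φ₂ = 0.952556
x = cos φ₁ sin φ₂ − sin φ₁ cos φ₂ cos Δλ = -0.301043
θ = atan2(y, x) = 107.5385° → 107.5385° (mod 360°)

107.5°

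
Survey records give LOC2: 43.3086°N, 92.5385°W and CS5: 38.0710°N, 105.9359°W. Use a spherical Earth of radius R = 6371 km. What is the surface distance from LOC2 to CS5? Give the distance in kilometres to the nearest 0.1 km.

Δφ = -5.2376°,  Δλ = -13.3974°
a = sin²(Δφ/2) + cos φ₁ cos φ₂ sin²(Δλ/2) = 0.009882
c = 2·arcsin(√a) = 0.199149 rad = 11.4104°
d = R·c = 6371 × 0.199149 = 1268.8 km

1268.8 km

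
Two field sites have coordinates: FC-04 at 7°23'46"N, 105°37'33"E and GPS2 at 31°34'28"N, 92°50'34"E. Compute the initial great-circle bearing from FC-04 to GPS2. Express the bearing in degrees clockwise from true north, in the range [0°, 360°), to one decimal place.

335.4°

FC-04: φ = +7.39611°, λ = +105.62583°
GPS2: φ = +31.57444°, λ = +92.84278°
Δλ = -12.7831°
y = sin Δλ · cos φ₂ = -0.188505
x = cos φ₁ sin φ₂ − sin φ₁ cos φ₂ cos Δλ = 0.412296
θ = atan2(y, x) = -24.5702° → 335.4298° (mod 360°)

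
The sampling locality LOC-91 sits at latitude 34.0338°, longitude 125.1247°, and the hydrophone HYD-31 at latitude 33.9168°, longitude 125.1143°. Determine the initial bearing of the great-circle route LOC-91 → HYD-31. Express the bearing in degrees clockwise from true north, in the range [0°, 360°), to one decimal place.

Δλ = -0.0104°
y = sin Δλ · cos φ₂ = -0.000151
x = cos φ₁ sin φ₂ − sin φ₁ cos φ₂ cos Δλ = -0.002042
θ = atan2(y, x) = -175.7812° → 184.2188° (mod 360°)

184.2°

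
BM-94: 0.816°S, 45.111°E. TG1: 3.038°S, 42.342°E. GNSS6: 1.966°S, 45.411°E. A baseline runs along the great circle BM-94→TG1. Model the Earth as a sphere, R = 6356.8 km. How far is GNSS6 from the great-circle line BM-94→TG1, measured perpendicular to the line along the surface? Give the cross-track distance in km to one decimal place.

120.3 km

δ₁₃ = central angle BM-94→GNSS6 = 0.020743 rad  (haversine)
θ₁₃ = bearing BM-94→GNSS6 = 165.387°,  θ₁₂ = bearing BM-94→TG1 = 231.199°
dₓₜ = R·arcsin(sin δ₁₃ · sin(θ₁₃ − θ₁₂)) = 6356.8·arcsin(0.02074·sin(-65.813°)) = -120.279 km
|dₓₜ| = 120.279 km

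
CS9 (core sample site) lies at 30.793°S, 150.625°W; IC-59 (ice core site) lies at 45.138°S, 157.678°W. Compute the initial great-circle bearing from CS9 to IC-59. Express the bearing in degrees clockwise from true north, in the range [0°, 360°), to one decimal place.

199.1°

Δλ = -7.0530°
y = sin Δλ · cos φ₂ = -0.086614
x = cos φ₁ sin φ₂ − sin φ₁ cos φ₂ cos Δλ = -0.250493
θ = atan2(y, x) = -160.9258° → 199.0742° (mod 360°)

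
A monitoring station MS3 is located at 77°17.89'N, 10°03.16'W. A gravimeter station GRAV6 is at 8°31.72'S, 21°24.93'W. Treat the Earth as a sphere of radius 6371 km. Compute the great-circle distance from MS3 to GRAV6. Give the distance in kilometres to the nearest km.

MS3: φ = +77.29817°, λ = -10.05267°
GRAV6: φ = -8.52867°, λ = -21.41550°
Δφ = -85.8268°,  Δλ = -11.3628°
a = sin²(Δφ/2) + cos φ₁ cos φ₂ sin²(Δλ/2) = 0.465746
c = 2·arcsin(√a) = 1.502234 rad = 86.0716°
d = R·c = 6371 × 1.502234 = 9570.7 km

9571 km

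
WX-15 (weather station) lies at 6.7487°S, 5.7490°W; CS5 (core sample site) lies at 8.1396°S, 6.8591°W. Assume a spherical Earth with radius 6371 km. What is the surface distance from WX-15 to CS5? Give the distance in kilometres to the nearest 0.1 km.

197.2 km

Δφ = -1.3909°,  Δλ = -1.1101°
a = sin²(Δφ/2) + cos φ₁ cos φ₂ sin²(Δλ/2) = 0.000240
c = 2·arcsin(√a) = 0.030958 rad = 1.7737°
d = R·c = 6371 × 0.030958 = 197.2 km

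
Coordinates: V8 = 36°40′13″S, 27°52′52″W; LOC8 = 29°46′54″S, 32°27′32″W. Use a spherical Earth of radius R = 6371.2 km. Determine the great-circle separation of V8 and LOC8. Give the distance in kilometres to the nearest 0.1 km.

876.1 km

V8: φ = -36.67028°, λ = -27.88111°
LOC8: φ = -29.78167°, λ = -32.45889°
Δφ = 6.8886°,  Δλ = -4.5778°
a = sin²(Δφ/2) + cos φ₁ cos φ₂ sin²(Δλ/2) = 0.004720
c = 2·arcsin(√a) = 0.137510 rad = 7.8787°
d = R·c = 6371.2 × 0.137510 = 876.1 km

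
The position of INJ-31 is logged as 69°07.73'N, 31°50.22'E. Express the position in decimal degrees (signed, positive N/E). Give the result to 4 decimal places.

+69.1288°, +31.8370°

lat: 69.1288° N → +69.1288°
lon: 31.8370° E → +31.8370°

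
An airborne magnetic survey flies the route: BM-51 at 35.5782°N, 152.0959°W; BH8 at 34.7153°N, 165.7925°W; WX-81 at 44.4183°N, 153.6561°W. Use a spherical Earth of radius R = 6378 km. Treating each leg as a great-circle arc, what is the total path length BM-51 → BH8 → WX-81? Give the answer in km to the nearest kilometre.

BM-51→BH8: c = 0.195888 rad, d = 1249.37 km
BH8→WX-81: c = 0.234749 rad, d = 1497.23 km
Total = 1249.37 + 1497.23 = 2746.60 km

2747 km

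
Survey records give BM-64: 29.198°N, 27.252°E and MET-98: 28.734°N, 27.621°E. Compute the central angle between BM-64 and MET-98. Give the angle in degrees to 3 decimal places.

0.565°

Δφ = -0.4640°,  Δλ = 0.3690°
a = sin²(Δφ/2) + cos φ₁ cos φ₂ sin²(Δλ/2) = 0.000024
c = 2·arcsin(√a) = 0.009866 rad = 0.5653°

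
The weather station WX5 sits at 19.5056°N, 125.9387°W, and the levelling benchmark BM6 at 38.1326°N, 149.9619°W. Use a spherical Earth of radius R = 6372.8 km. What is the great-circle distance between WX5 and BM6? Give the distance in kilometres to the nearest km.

Δφ = 18.6270°,  Δλ = -24.0232°
a = sin²(Δφ/2) + cos φ₁ cos φ₂ sin²(Δλ/2) = 0.058303
c = 2·arcsin(√a) = 0.487739 rad = 27.9454°
d = R·c = 6372.8 × 0.487739 = 3108.3 km

3108 km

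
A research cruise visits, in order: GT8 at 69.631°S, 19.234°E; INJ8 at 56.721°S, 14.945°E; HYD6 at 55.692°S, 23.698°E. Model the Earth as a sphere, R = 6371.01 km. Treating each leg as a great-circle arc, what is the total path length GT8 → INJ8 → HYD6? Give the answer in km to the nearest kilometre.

2004 km

GT8→INJ8: c = 0.227704 rad, d = 1450.70 km
INJ8→HYD6: c = 0.086783 rad, d = 552.89 km
Total = 1450.70 + 552.89 = 2003.60 km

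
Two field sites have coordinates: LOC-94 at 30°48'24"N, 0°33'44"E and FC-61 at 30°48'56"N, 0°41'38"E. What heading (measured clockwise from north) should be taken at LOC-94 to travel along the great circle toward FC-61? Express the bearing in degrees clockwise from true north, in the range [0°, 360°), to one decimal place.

85.5°

LOC-94: φ = +30.80667°, λ = +0.56222°
FC-61: φ = +30.81556°, λ = +0.69389°
Δλ = 0.1317°
y = sin Δλ · cos φ₂ = 0.001974
x = cos φ₁ sin φ₂ − sin φ₁ cos φ₂ cos Δλ = 0.000156
θ = atan2(y, x) = 85.4718° → 85.4718° (mod 360°)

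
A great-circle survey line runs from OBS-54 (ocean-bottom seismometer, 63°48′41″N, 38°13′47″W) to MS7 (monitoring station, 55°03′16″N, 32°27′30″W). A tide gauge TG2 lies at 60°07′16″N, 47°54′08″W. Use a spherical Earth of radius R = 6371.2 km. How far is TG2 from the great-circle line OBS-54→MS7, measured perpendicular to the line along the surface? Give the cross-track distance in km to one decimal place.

OBS-54: φ = +63.81139°, λ = -38.22972°
MS7: φ = +55.05444°, λ = -32.45833°
TG2: φ = +60.12111°, λ = -47.90222°
δ₁₃ = central angle OBS-54→TG2 = 0.102013 rad  (haversine)
θ₁₃ = bearing OBS-54→TG2 = 235.276°,  θ₁₂ = bearing OBS-54→MS7 = 158.947°
dₓₜ = R·arcsin(sin δ₁₃ · sin(θ₁₃ − θ₁₂)) = 6371.2·arcsin(0.10184·sin(76.330°)) = 631.474 km
|dₓₜ| = 631.474 km

631.5 km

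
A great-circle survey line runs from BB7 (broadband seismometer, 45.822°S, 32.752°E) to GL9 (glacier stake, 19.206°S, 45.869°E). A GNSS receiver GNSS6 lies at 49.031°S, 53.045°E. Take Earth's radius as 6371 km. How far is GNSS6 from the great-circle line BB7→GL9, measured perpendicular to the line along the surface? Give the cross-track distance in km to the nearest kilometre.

δ₁₃ = central angle BB7→GNSS6 = 0.245270 rad  (haversine)
θ₁₃ = bearing BB7→GNSS6 = 110.532°,  θ₁₂ = bearing BB7→GL9 = 26.473°
dₓₜ = R·arcsin(sin δ₁₃ · sin(θ₁₃ − θ₁₂)) = 6371·arcsin(0.24282·sin(84.059°)) = 1554.051 km
|dₓₜ| = 1554.051 km

1554 km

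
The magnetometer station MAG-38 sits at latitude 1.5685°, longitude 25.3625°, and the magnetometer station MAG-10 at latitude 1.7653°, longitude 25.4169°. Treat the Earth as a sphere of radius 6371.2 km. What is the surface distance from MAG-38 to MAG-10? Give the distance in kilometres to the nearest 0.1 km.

Δφ = 0.1968°,  Δλ = 0.0544°
a = sin²(Δφ/2) + cos φ₁ cos φ₂ sin²(Δλ/2) = 0.000003
c = 2·arcsin(√a) = 0.003564 rad = 0.2042°
d = R·c = 6371.2 × 0.003564 = 22.7 km

22.7 km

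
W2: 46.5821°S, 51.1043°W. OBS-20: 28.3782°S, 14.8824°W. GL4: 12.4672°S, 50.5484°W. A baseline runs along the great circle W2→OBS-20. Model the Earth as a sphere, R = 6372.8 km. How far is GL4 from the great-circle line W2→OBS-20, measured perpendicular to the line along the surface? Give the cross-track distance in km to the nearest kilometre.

3514 km

δ₁₃ = central angle W2→GL4 = 0.595474 rad  (haversine)
θ₁₃ = bearing W2→GL4 = 0.968°,  θ₁₂ = bearing W2→OBS-20 = 70.033°
dₓₜ = R·arcsin(sin δ₁₃ · sin(θ₁₃ − θ₁₂)) = 6372.8·arcsin(0.56090·sin(-69.065°)) = -3513.925 km
|dₓₜ| = 3513.925 km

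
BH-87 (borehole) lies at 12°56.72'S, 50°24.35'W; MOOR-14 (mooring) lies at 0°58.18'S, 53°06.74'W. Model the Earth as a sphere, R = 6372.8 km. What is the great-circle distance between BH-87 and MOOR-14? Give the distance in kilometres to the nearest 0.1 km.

1365.0 km

BH-87: φ = -12.94533°, λ = -50.40583°
MOOR-14: φ = -0.96967°, λ = -53.11233°
Δφ = 11.9757°,  Δλ = -2.7065°
a = sin²(Δφ/2) + cos φ₁ cos φ₂ sin²(Δλ/2) = 0.011426
c = 2·arcsin(√a) = 0.214190 rad = 12.2722°
d = R·c = 6372.8 × 0.214190 = 1365.0 km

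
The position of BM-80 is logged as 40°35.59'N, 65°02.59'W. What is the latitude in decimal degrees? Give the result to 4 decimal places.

40.5932°N

40° + 35.59′/60 = 40 + 0.59317 = 40.5932°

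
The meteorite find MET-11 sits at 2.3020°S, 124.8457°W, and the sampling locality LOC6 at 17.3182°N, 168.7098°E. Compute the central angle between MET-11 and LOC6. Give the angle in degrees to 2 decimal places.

68.33°

Δφ = 19.6202°,  Δλ = -66.4445°
a = sin²(Δφ/2) + cos φ₁ cos φ₂ sin²(Δλ/2) = 0.315372
c = 2·arcsin(√a) = 1.192589 rad = 68.3303°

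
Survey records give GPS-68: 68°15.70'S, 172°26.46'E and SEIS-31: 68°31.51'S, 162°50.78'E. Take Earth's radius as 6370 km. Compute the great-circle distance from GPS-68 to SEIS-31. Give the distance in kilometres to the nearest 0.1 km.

393.5 km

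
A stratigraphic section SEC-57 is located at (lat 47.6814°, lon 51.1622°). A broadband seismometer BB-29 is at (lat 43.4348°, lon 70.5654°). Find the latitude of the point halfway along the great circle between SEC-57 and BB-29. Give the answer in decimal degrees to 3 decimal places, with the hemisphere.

Bx = cos φ₂ cos Δλ = 0.684914,  By = cos φ₂ sin Δλ = 0.241239
φₘ = atan2(sin φ₁ + sin φ₂, √((cos φ₁ + Bx)² + By²)) = 45.97001°
λₘ = λ₁ + atan2(By, cos φ₁ + Bx) = 61.23411°

45.970°N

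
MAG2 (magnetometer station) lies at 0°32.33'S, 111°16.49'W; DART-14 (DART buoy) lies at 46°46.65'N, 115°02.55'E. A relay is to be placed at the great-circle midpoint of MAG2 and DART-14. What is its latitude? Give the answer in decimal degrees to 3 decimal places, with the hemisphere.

44.846°N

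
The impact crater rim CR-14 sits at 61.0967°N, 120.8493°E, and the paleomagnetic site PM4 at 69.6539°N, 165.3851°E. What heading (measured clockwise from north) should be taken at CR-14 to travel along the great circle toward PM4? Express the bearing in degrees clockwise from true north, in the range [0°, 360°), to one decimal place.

45.9°

Δλ = 44.5358°
y = sin Δλ · cos φ₂ = 0.243854
x = cos φ₁ sin φ₂ − sin φ₁ cos φ₂ cos Δλ = 0.236211
θ = atan2(y, x) = 45.9121° → 45.9121° (mod 360°)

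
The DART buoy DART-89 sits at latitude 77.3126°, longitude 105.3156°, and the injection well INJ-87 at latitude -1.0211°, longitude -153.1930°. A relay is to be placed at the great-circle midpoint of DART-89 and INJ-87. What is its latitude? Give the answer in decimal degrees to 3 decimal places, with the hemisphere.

Bx = cos φ₂ cos Δλ = -0.199189,  By = cos φ₂ sin Δλ = 0.979799
φₘ = atan2(sin φ₁ + sin φ₂, √((cos φ₁ + Bx)² + By²)) = 44.34215°
λₘ = λ₁ + atan2(By, cos φ₁ + Bx) = -165.87964°

44.342°N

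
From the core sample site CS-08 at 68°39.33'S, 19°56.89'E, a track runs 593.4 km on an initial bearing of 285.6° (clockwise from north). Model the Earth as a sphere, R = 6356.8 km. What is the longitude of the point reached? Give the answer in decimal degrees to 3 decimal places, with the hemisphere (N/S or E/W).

6.846°E

CS-08: φ = -68.65550°, λ = +19.94817°
δ = d/R = 593.4/6356.8 = 0.093349 rad
φ₂ = arcsin(sin φ₁ cos δ + cos φ₁ sin δ cos θ)
   = arcsin(-0.93141·0.99565 + 0.36397·0.09321·0.26892) = -66.66866°
λ₂ = λ₁ + atan2(sin θ sin δ cos φ₁, cos δ − sin φ₁ sin φ₂) = 6.84596°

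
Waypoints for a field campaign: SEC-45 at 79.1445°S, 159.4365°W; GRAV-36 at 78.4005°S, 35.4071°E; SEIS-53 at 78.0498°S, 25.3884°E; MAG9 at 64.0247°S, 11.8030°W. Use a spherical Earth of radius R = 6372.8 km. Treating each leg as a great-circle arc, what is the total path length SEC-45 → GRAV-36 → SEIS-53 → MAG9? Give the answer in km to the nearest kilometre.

4695 km

SEC-45→GRAV-36: c = 0.388592 rad, d = 2476.42 km
GRAV-36→SEIS-53: c = 0.036157 rad, d = 230.42 km
SEIS-53→MAG9: c = 0.311923 rad, d = 1987.82 km
Total = 2476.42 + 230.42 + 1987.82 = 4694.66 km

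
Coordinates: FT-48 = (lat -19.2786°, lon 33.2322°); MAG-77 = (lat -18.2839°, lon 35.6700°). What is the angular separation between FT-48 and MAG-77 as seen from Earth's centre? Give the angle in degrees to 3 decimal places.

2.513°

Δφ = 0.9947°,  Δλ = 2.4378°
a = sin²(Δφ/2) + cos φ₁ cos φ₂ sin²(Δλ/2) = 0.000481
c = 2·arcsin(√a) = 0.043863 rad = 2.5132°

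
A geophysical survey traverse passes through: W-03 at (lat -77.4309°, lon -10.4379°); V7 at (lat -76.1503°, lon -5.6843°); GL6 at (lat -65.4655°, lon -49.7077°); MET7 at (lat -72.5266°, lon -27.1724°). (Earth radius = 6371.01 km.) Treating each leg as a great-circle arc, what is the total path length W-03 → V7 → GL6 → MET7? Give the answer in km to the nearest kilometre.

W-03→V7: c = 0.029291 rad, d = 186.61 km
V7→GL6: c = 0.302023 rad, d = 1924.19 km
GL6→MET7: c = 0.185222 rad, d = 1180.05 km
Total = 186.61 + 1924.19 + 1180.05 = 3290.86 km

3291 km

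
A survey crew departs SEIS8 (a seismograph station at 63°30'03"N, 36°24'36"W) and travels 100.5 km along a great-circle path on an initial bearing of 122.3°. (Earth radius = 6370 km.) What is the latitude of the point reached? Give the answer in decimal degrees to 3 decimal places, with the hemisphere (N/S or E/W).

SEIS8: φ = +63.50083°, λ = -36.41000°
δ = d/R = 100.5/6370 = 0.015777 rad
φ₂ = arcsin(sin φ₁ cos δ + cos φ₁ sin δ cos θ)
   = arcsin(0.89494·0.99988 + 0.44618·0.01578·-0.53435) = 63.00777°
λ₂ = λ₁ + atan2(sin θ sin δ cos φ₁, cos δ − sin φ₁ sin φ₂) = -34.72634°

63.008°N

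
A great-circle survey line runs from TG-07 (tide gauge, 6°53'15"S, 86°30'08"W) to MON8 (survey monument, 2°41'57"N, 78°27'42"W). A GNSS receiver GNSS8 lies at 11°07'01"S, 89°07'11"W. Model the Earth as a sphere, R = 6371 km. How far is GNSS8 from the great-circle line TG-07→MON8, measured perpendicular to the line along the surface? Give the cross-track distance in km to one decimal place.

85.7 km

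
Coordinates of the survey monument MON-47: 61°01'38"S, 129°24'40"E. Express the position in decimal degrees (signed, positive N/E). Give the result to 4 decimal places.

lat: 61.0272° S → -61.0272°
lon: 129.4111° E → +129.4111°

-61.0272°, +129.4111°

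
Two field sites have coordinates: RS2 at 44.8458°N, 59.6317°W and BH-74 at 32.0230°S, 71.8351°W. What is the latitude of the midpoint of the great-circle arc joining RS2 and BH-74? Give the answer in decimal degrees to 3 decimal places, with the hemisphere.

6.447°N

Bx = cos φ₂ cos Δλ = 0.828677,  By = cos φ₂ sin Δλ = -0.179218
φₘ = atan2(sin φ₁ + sin φ₂, √((cos φ₁ + Bx)² + By²)) = 6.44733°
λₘ = λ₁ + atan2(By, cos φ₁ + Bx) = -66.27956°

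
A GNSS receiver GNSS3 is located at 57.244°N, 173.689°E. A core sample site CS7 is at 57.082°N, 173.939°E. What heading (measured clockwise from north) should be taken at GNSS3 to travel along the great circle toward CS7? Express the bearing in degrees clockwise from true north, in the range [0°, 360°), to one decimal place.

Δλ = 0.2500°
y = sin Δλ · cos φ₂ = 0.002371
x = cos φ₁ sin φ₂ − sin φ₁ cos φ₂ cos Δλ = -0.002823
θ = atan2(y, x) = 139.9721° → 139.9721° (mod 360°)

140.0°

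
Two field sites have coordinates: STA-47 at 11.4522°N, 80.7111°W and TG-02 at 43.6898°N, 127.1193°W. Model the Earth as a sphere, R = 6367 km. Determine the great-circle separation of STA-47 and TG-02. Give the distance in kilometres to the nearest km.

5696 km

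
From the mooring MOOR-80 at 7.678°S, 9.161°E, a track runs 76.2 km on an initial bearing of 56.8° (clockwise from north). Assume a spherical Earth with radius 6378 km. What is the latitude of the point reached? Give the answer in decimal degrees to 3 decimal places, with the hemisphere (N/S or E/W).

δ = d/R = 76.2/6378 = 0.011947 rad
φ₂ = arcsin(sin φ₁ cos δ + cos φ₁ sin δ cos θ)
   = arcsin(-0.13361·0.99993 + 0.99103·0.01195·0.54756) = -7.30280°
λ₂ = λ₁ + atan2(sin θ sin δ cos φ₁, cos δ − sin φ₁ sin φ₂) = 9.73847°

7.303°S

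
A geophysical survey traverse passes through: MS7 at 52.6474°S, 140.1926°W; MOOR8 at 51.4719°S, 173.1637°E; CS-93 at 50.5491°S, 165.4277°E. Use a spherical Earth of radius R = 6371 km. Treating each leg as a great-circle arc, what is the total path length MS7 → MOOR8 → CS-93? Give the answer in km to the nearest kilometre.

3686 km

MS7→MOOR8: c = 0.492142 rad, d = 3135.43 km
MOOR8→CS-93: c = 0.086421 rad, d = 550.59 km
Total = 3135.43 + 550.59 = 3686.02 km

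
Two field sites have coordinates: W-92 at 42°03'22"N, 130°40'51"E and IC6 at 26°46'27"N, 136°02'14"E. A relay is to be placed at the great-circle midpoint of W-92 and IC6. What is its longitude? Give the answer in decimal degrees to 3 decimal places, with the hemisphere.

W-92: φ = +42.05611°, λ = +130.68083°
IC6: φ = +26.77417°, λ = +136.03722°
Bx = cos φ₂ cos Δλ = 0.888890,  By = cos φ₂ sin Δλ = 0.083342
φₘ = atan2(sin φ₁ + sin φ₂, √((cos φ₁ + Bx)² + By²)) = 34.44409°
λₘ = λ₁ + atan2(By, cos φ₁ + Bx) = 133.60536°

133.605°E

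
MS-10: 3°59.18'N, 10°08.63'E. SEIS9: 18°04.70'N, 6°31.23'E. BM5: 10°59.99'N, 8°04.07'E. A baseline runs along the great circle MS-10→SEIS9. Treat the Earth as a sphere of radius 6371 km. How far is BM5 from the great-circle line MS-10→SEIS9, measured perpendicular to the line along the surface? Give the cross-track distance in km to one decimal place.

33.6 km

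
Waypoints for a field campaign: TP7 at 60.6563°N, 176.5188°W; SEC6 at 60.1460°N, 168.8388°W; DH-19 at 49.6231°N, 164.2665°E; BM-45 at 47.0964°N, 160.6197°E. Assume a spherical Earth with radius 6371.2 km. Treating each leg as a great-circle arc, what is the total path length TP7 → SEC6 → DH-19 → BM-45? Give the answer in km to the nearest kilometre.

2872 km

TP7→SEC6: c = 0.066763 rad, d = 425.36 km
SEC6→DH-19: c = 0.322952 rad, d = 2057.59 km
DH-19→BM-45: c = 0.061087 rad, d = 389.20 km
Total = 425.36 + 2057.59 + 389.20 = 2872.15 km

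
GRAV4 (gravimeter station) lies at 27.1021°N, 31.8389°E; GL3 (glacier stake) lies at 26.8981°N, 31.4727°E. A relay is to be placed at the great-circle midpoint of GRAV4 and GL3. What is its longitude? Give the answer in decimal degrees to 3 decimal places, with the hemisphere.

Bx = cos φ₂ cos Δλ = 0.891794,  By = cos φ₂ sin Δλ = -0.005700
φₘ = atan2(sin φ₁ + sin φ₂, √((cos φ₁ + Bx)² + By²)) = 27.00022°
λₘ = λ₁ + atan2(By, cos φ₁ + Bx) = 31.65563°

31.656°E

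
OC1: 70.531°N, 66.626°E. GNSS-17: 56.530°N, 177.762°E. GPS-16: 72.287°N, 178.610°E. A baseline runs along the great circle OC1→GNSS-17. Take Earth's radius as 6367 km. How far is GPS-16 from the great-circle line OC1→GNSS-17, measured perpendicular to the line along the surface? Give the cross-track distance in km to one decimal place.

δ₁₃ = central angle OC1→GPS-16 = 0.535205 rad  (haversine)
θ₁₃ = bearing OC1→GPS-16 = 33.585°,  θ₁₂ = bearing OC1→GNSS-17 = 47.856°
dₓₜ = R·arcsin(sin δ₁₃ · sin(θ₁₃ − θ₁₂)) = 6367·arcsin(0.51002·sin(-14.271°)) = -802.596 km
|dₓₜ| = 802.596 km

802.6 km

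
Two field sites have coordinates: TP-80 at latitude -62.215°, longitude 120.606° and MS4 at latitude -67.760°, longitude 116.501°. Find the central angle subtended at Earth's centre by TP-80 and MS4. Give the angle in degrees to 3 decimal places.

Δφ = -5.5450°,  Δλ = -4.1050°
a = sin²(Δφ/2) + cos φ₁ cos φ₂ sin²(Δλ/2) = 0.002566
c = 2·arcsin(√a) = 0.101355 rad = 5.8072°

5.807°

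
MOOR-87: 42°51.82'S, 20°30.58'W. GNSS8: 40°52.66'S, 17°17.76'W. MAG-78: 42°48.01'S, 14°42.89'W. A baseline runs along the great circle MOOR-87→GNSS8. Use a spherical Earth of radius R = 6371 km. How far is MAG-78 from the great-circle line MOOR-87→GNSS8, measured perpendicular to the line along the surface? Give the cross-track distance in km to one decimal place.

301.8 km

MOOR-87: φ = -42.86367°, λ = -20.50967°
GNSS8: φ = -40.87767°, λ = -17.29600°
MAG-78: φ = -42.80017°, λ = -14.71483°
δ₁₃ = central angle MOOR-87→MAG-78 = 0.074164 rad  (haversine)
θ₁₃ = bearing MOOR-87→MAG-78 = 91.115°,  θ₁₂ = bearing MOOR-87→GNSS8 = 51.392°
dₓₜ = R·arcsin(sin δ₁₃ · sin(θ₁₃ − θ₁₂)) = 6371·arcsin(0.07410·sin(39.723°)) = 301.799 km
|dₓₜ| = 301.799 km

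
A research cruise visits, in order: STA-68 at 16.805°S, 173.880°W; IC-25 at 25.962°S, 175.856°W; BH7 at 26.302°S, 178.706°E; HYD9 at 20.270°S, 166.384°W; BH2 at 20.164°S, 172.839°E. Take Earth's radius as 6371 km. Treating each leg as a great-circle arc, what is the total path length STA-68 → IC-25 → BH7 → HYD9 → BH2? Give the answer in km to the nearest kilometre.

STA-68→IC-25: c = 0.163004 rad, d = 1038.50 km
IC-25→BH7: c = 0.085409 rad, d = 544.14 km
BH7→HYD9: c = 0.260934 rad, d = 1662.41 km
HYD9→BH2: c = 0.340066 rad, d = 2166.56 km
Total = 1038.50 + 544.14 + 1662.41 + 2166.56 = 5411.61 km

5412 km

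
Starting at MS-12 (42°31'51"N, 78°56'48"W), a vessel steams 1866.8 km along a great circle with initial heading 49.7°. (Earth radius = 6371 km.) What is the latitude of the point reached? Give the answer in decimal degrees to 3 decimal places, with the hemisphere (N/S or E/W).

MS-12: φ = +42.53083°, λ = -78.94667°
δ = d/R = 1866.8/6371 = 0.293015 rad
φ₂ = arcsin(sin φ₁ cos δ + cos φ₁ sin δ cos θ)
   = arcsin(0.67599·0.95738 + 0.73691·0.28884·0.64679) = 51.70624°
λ₂ = λ₁ + atan2(sin θ sin δ cos φ₁, cos δ − sin φ₁ sin φ₂) = -58.12374°

51.706°N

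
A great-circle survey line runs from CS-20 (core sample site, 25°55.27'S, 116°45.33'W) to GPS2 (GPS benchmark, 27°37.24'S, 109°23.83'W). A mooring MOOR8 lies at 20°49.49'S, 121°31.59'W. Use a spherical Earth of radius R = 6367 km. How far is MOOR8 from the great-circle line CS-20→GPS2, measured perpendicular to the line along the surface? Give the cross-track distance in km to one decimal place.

CS-20: φ = -25.92117°, λ = -116.75550°
GPS2: φ = -27.62067°, λ = -109.39717°
MOOR8: φ = -20.82483°, λ = -121.52650°
δ₁₃ = central angle CS-20→MOOR8 = 0.117251 rad  (haversine)
θ₁₃ = bearing CS-20→MOOR8 = 318.353°,  θ₁₂ = bearing CS-20→GPS2 = 106.143°
dₓₜ = R·arcsin(sin δ₁₃ · sin(θ₁₃ − θ₁₂)) = 6367·arcsin(0.11698·sin(212.209°)) = -397.258 km
|dₓₜ| = 397.258 km

397.3 km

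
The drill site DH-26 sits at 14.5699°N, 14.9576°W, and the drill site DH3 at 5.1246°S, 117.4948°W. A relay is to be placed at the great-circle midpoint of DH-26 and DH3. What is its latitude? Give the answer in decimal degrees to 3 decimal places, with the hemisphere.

7.521°N

Bx = cos φ₂ cos Δλ = -0.216206,  By = cos φ₂ sin Δλ = -0.972253
φₘ = atan2(sin φ₁ + sin φ₂, √((cos φ₁ + Bx)² + By²)) = 7.52059°
λₘ = λ₁ + atan2(By, cos φ₁ + Bx) = -67.25048°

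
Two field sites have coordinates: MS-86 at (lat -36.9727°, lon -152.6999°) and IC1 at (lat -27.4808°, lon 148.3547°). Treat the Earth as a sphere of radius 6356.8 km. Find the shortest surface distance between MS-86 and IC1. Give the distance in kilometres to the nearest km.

Δφ = 9.4919°,  Δλ = -58.9454°
a = sin²(Δφ/2) + cos φ₁ cos φ₂ sin²(Δλ/2) = 0.178421
c = 2·arcsin(√a) = 0.872181 rad = 49.9723°
d = R·c = 6356.8 × 0.872181 = 5544.3 km

5544 km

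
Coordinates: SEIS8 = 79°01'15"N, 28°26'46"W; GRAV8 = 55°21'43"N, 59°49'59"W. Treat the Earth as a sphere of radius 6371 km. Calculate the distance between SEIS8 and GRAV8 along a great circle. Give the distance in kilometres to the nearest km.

2872 km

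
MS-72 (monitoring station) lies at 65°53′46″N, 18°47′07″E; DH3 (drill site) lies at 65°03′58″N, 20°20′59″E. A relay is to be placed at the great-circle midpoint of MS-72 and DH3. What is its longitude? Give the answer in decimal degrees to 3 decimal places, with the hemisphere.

19.580°E

MS-72: φ = +65.89611°, λ = +18.78528°
DH3: φ = +65.06611°, λ = +20.34972°
Bx = cos φ₂ cos Δλ = 0.421415,  By = cos φ₂ sin Δλ = 0.011509
φₘ = atan2(sin φ₁ + sin φ₂, √((cos φ₁ + Bx)² + By²)) = 65.48313°
λₘ = λ₁ + atan2(By, cos φ₁ + Bx) = 19.57992°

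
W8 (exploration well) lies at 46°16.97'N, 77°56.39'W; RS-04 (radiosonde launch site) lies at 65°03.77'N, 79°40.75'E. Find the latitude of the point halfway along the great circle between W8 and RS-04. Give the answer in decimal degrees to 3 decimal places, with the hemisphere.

W8: φ = +46.28283°, λ = -77.93983°
RS-04: φ = +65.06283°, λ = +79.67917°
Bx = cos φ₂ cos Δλ = -0.389864,  By = cos φ₂ sin Δλ = 0.160539
φₘ = atan2(sin φ₁ + sin φ₂, √((cos φ₁ + Bx)² + By²)) = 78.16912°
λₘ = λ₁ + atan2(By, cos φ₁ + Bx) = -49.88503°

78.169°N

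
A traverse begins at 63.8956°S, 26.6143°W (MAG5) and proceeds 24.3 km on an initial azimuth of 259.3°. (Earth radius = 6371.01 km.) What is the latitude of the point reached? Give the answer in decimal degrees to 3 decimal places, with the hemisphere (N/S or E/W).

63.935°S

δ = d/R = 24.3/6371.01 = 0.003814 rad
φ₂ = arcsin(sin φ₁ cos δ + cos φ₁ sin δ cos θ)
   = arcsin(-0.89799·0.99999 + 0.44001·0.00381·-0.18567) = -63.93535°
λ₂ = λ₁ + atan2(sin θ sin δ cos φ₁, cos δ − sin φ₁ sin φ₂) = -27.10302°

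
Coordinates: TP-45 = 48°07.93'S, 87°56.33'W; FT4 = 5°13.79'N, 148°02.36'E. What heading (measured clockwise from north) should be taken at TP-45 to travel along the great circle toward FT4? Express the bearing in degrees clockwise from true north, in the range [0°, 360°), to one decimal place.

TP-45: φ = -48.13217°, λ = -87.93883°
FT4: φ = +5.22983°, λ = +148.03933°
Δλ = -124.0218°
y = sin Δλ · cos φ₂ = -0.825374
x = cos φ₁ sin φ₂ − sin φ₁ cos φ₂ cos Δλ = -0.354088
θ = atan2(y, x) = -113.2195° → 246.7805° (mod 360°)

246.8°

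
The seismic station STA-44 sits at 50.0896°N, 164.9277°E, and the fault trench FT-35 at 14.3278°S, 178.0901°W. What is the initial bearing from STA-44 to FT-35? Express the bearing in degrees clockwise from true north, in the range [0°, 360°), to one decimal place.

162.0°

Δλ = 16.9822°
y = sin Δλ · cos φ₂ = 0.282990
x = cos φ₁ sin φ₂ − sin φ₁ cos φ₂ cos Δλ = -0.869557
θ = atan2(y, x) = 161.9730° → 161.9730° (mod 360°)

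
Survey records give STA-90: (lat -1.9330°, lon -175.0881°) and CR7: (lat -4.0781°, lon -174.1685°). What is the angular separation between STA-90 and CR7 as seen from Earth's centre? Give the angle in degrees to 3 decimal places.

Δφ = -2.1451°,  Δλ = 0.9196°
a = sin²(Δφ/2) + cos φ₁ cos φ₂ sin²(Δλ/2) = 0.000415
c = 2·arcsin(√a) = 0.040725 rad = 2.3334°

2.333°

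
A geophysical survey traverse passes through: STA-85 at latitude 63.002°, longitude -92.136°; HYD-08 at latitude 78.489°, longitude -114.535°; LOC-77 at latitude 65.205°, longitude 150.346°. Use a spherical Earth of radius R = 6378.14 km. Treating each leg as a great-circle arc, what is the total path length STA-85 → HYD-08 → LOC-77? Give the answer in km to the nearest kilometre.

STA-85→HYD-08: c = 0.294814 rad, d = 1880.36 km
HYD-08→LOC-77: c = 0.490521 rad, d = 3128.61 km
Total = 1880.36 + 3128.61 = 5008.97 km

5009 km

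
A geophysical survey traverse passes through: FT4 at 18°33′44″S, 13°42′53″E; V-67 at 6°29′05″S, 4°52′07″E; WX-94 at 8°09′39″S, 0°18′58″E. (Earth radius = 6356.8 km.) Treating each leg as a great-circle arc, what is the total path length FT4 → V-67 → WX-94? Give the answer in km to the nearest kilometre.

FT4: φ = -18.56222°, λ = +13.71472°
V-67: φ = -6.48472°, λ = +4.86861°
WX-94: φ = -8.16083°, λ = +0.31611°
FT4→V-67: c = 0.258942 rad, d = 1646.04 km
V-67→WX-94: c = 0.084059 rad, d = 534.35 km
Total = 1646.04 + 534.35 = 2180.39 km

2180 km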